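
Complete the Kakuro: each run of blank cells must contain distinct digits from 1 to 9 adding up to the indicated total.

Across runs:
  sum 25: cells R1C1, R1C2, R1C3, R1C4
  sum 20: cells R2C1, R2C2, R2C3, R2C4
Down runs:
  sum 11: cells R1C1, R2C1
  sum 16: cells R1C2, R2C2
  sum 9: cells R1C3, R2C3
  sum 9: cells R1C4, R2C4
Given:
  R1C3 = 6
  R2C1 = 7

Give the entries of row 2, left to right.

7 9 3 1

16 in 2 cells must be {7,9}.
R1C1 = 11 − 7 = 4 completes the 11 down.
R1C2 = 7: the only remaining digit allowed by both the 25 across and the 16 down.
R1C4 = 25 − 17 = 8 completes the 25 across.
R2C2 = 16 − 7 = 9 completes the 16 down.
R2C3 = 9 − 6 = 3 completes the 9 down.
R2C4 = 20 − 19 = 1 completes the 20 across.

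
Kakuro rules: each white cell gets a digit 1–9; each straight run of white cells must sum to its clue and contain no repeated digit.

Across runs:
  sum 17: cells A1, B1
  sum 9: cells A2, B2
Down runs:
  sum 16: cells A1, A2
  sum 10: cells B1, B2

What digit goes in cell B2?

2

17 in 2 cells must be {8,9}; 16 in 2 cells must be {7,9}.
The 17 across and the 16 down share only 9, so A1 = 9.
B1 = 17 − 9 = 8 completes the 17 across.
A2 = 16 − 9 = 7 completes the 16 down.
B2 = 9 − 7 = 2 completes the 9 across.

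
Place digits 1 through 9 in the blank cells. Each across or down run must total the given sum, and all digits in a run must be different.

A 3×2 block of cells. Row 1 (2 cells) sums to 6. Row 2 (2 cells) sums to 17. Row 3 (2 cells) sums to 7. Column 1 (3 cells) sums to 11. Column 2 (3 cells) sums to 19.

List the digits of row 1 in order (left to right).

17 in 2 cells must be {8,9}.
The 17 across and the 11 down share only 8, so (2,1) = 8.
(2,2) = 17 − 8 = 9 completes the 17 across.
Nothing is forced directly, so branch on (1,1), whose candidates are 1 or 2. If (1,1) = 1: then (1,2) would have to be in {5} for the 6 across but in {2,3,4,6,7,8} for the 19 down — contradiction. So (1,1) = 2.
(1,2) = 6 − 2 = 4 completes the 6 across.
(3,1) = 11 − 10 = 1 completes the 11 down.
(3,2) = 7 − 1 = 6 completes the 7 across.

2, 4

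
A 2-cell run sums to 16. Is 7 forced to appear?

The only way to make 16 from 2 distinct digits is {7,9}, which contains 7.

Yes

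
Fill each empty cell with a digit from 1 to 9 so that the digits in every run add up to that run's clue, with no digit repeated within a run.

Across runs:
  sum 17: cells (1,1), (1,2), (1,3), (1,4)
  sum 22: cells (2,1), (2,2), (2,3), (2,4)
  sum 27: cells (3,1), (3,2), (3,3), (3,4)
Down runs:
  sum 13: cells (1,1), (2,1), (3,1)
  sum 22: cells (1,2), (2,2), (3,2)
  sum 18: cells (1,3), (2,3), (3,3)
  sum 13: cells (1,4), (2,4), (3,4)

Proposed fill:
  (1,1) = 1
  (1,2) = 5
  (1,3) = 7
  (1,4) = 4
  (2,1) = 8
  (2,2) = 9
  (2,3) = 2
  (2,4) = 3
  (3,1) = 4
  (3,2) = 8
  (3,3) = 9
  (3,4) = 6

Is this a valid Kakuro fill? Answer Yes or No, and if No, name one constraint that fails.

Yes

Across: 1+5+7+4=17; 8+9+2+3=22; 4+8+9+6=27. Down: 1+8+4=13; 5+9+8=22; 7+2+9=18; 4+3+6=13. No digit repeats within any run.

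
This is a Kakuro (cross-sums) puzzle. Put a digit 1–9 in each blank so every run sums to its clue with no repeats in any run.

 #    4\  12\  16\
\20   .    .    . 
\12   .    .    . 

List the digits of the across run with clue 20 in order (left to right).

4 in 2 cells must be {1,3}; 16 in 2 cells must be {7,9}.
The 20 across and the 4 down share only 3, so R1C1 = 3.
Given what's placed, R1C3 must be 9 to fit the 20 across and 16 down.
R2C1 = 4 − 3 = 1 completes the 4 down.
R2C3 = 16 − 9 = 7 completes the 16 down.
R1C2 = 20 − 12 = 8 completes the 20 across.
R2C2 = 12 − 8 = 4 completes the 12 across.

3 8 9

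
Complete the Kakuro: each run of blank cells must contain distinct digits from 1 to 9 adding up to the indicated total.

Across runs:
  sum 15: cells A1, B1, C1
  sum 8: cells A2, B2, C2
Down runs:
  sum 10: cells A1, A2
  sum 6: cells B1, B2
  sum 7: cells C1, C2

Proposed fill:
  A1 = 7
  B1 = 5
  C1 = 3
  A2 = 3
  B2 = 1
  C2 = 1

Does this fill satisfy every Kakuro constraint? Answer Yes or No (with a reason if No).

No — the down run C1–C2 sums to 4, not 7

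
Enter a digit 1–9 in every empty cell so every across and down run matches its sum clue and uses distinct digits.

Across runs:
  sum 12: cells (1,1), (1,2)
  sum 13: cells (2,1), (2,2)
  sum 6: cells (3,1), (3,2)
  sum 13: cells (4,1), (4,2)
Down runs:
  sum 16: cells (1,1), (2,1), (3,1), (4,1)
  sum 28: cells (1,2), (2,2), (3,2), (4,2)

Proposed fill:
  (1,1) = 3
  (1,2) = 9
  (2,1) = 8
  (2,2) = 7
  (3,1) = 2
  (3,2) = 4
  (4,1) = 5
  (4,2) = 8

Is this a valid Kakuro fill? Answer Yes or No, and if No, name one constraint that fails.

No — the down run (1,1)–(4,1) sums to 18, not 16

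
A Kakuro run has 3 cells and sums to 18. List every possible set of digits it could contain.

{1,8,9}; {2,7,9}; {3,6,9}; {3,7,8}; {4,5,9}; {4,6,8}; {5,6,7}

3 distinct digits from 1–9 sum between 6 and 24.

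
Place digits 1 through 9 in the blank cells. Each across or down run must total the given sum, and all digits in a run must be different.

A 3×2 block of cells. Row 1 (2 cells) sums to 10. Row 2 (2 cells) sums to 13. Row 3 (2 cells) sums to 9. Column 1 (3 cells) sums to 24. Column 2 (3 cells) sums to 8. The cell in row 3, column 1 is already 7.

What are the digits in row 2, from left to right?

24 in 3 cells must be {7,8,9}.
(3,2) = 9 − 7 = 2 completes the 9 across.
(1,2) = 1: the only remaining digit allowed by both the 10 across and the 8 down.
(2,2) = 8 − 3 = 5 completes the 8 down.
(1,1) = 10 − 1 = 9 completes the 10 across.
(2,1) = 13 − 5 = 8 completes the 13 across.

8 5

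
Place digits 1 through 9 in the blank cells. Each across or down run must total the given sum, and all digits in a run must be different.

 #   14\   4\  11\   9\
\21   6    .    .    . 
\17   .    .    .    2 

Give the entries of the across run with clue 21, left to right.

4 in 2 cells must be {1,3}.
R1C4 = 9 − 2 = 7 completes the 9 down.
R2C1 = 14 − 6 = 8 completes the 14 down.
R1C2 = 3: the only remaining digit allowed by both the 21 across and the 4 down.
R1C3 = 21 − 16 = 5 completes the 21 across.
R2C2 = 4 − 3 = 1 completes the 4 down.
R2C3 = 17 − 11 = 6 completes the 17 across.

6 3 5 7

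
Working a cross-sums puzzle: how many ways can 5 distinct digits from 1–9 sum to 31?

5 distinct digits from 1–9 sum between 15 and 35.
Enumerating: {1,6,7,8,9}, {2,5,7,8,9}, {3,4,7,8,9}, {3,5,6,8,9}, {4,5,6,7,9}.

5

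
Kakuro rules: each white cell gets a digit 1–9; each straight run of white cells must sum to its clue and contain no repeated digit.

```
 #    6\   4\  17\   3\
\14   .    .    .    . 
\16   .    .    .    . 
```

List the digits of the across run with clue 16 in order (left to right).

4 1 9 2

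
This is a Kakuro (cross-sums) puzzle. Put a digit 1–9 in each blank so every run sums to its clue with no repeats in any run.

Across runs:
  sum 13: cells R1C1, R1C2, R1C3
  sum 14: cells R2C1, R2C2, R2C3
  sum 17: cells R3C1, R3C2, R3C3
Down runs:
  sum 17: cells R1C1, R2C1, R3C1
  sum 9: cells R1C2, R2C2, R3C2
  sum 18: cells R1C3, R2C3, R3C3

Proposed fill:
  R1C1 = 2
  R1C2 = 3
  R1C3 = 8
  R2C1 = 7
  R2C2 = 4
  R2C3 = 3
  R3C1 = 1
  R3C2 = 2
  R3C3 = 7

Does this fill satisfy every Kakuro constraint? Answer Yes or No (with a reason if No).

No — the down run R1C1–R3C1 sums to 10, not 17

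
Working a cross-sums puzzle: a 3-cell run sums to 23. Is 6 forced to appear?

The only way to make 23 from 3 distinct digits is {6,8,9}, which contains 6.

Yes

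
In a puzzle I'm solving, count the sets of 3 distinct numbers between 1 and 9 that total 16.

8

3 distinct digits from 1–9 sum between 6 and 24.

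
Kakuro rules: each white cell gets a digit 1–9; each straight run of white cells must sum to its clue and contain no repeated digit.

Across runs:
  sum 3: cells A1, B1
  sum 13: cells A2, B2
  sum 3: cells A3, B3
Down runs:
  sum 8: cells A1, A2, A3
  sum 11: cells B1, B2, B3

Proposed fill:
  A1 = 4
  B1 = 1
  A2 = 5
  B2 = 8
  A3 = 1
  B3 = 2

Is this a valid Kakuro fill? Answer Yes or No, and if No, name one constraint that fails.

No — the across run A1–B1 sums to 5, not 3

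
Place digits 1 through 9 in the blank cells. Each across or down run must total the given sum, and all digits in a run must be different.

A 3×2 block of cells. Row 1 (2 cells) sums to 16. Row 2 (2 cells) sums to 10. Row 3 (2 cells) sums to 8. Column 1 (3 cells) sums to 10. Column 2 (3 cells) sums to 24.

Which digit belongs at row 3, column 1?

1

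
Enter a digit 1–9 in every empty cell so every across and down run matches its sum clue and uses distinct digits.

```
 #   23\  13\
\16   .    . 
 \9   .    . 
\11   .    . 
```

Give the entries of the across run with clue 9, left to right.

8, 1

16 in 2 cells must be {7,9}; 23 in 3 cells must be {6,8,9}.
The 16 across and the 23 down share only 9, so R1C1 = 9.
R1C2 = 16 − 9 = 7 completes the 16 across.
Nothing is forced directly, so branch on R2C1, whose candidates are 6 or 8. If R2C1 = 6: then R2C2 would have to be in {3} for the 9 across but in {1,2,4,5} for the 13 down — contradiction. So R2C1 = 8.
R2C2 = 9 − 8 = 1 completes the 9 across.
R3C1 = 23 − 17 = 6 completes the 23 down.
R3C2 = 11 − 6 = 5 completes the 11 across.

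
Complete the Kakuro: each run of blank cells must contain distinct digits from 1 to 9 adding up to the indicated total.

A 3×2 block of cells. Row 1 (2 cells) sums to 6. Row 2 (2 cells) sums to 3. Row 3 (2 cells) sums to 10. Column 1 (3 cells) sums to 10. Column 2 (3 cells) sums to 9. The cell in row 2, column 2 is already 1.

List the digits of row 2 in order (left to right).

2, 1

3 in 2 cells must be {1,2}.
(2,1) = 3 − 1 = 2 completes the 3 across.
No cell is forced outright now. (1,1) can only be 1 or 5 (the digits allowed by both its 6 across and its 10 down). If (1,1) = 5: then (1,2) would have to be in {1} for the 6 across but in {2,3,5,6} for the 9 down — contradiction. So (1,1) = 1.
(1,2) = 6 − 1 = 5 completes the 6 across.
(3,1) = 10 − 3 = 7 completes the 10 down.
(3,2) = 10 − 7 = 3 completes the 10 across.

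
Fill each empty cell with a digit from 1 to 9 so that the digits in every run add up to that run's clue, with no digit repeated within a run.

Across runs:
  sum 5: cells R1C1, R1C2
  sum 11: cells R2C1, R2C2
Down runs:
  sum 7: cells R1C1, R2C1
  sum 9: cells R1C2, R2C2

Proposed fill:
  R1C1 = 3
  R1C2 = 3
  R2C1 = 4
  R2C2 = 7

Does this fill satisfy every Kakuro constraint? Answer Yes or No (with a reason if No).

No — the down run R1C2–R2C2 sums to 10, not 9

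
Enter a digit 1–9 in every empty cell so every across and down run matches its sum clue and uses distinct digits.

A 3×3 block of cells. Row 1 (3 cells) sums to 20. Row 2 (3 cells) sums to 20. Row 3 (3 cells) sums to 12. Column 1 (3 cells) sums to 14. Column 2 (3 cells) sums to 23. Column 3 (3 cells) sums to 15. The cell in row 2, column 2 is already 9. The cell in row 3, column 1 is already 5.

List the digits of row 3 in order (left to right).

23 in 3 cells must be {6,8,9}.
(3,2) = 6: the only remaining digit allowed by both the 12 across and the 23 down.
(3,3) = 12 − 11 = 1 completes the 12 across.
(1,2) = 23 − 15 = 8 completes the 23 down.
No cell is forced outright now. (1,1) can only be 3 or 7 (the digits allowed by both its 20 across and its 14 down). If (1,1) = 7: that forces (1,3) = 5, after which (2,1) would have to be in {3,4,5,6,7,8} for the 20 across but in {2} for the 14 down — contradiction. So (1,1) = 3.
(1,3) = 20 − 11 = 9 completes the 20 across.
(2,1) = 14 − 8 = 6 completes the 14 down.
(2,3) = 20 − 15 = 5 completes the 20 across.

5, 6, 1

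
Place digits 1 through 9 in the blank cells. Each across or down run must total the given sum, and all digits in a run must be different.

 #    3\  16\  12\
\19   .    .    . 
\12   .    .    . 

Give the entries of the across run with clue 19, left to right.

3 in 2 cells must be {1,2}; 16 in 2 cells must be {7,9}.
The 19 across and the 3 down share only 2, so R1C1 = 2.
Given what's placed, R1C2 must be 9 to fit the 19 across and 16 down.
R1C3 = 19 − 11 = 8 completes the 19 across.
R2C1 = 3 − 2 = 1 completes the 3 down.
R2C2 = 16 − 9 = 7 completes the 16 down.
R2C3 = 12 − 8 = 4 completes the 12 across.

2 9 8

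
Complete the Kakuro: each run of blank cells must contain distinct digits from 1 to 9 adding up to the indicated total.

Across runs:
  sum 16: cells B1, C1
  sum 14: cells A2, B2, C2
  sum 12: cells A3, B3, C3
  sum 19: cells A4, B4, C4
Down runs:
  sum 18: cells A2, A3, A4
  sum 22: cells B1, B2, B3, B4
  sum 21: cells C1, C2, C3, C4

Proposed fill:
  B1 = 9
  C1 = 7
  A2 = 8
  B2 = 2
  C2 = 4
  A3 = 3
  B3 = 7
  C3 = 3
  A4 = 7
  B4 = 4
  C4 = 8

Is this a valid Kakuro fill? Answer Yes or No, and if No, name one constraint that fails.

No — the across run A3–C3 sums to 13, not 12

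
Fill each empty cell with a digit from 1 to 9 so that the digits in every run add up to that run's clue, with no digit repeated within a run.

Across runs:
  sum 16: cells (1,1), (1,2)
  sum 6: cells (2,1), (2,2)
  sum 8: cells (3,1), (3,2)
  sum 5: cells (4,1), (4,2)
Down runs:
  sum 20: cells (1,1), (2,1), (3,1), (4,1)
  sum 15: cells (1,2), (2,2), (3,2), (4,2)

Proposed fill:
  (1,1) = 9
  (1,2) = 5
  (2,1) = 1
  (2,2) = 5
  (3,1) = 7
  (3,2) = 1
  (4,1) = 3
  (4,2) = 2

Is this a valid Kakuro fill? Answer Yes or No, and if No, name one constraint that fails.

No — the across run (1,1)–(1,2) sums to 14, not 16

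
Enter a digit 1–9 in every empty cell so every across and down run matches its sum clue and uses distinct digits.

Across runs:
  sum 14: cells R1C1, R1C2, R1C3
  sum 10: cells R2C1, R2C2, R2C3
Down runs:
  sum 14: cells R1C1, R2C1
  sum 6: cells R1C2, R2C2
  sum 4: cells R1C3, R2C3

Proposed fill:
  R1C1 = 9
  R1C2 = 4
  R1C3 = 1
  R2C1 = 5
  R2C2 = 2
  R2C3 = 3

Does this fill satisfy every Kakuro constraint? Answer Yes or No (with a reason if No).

Yes

Across: 9+4+1=14; 5+2+3=10. Down: 9+5=14; 4+2=6; 1+3=4. No digit repeats within any run.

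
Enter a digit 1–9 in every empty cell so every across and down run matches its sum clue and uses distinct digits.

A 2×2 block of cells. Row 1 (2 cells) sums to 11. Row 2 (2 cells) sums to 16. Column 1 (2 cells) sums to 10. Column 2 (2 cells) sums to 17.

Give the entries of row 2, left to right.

7 9

16 in 2 cells must be {7,9}; 17 in 2 cells must be {8,9}.
The 16 across and the 17 down share only 9, so (2,2) = 9.
(1,2) = 17 − 9 = 8 completes the 17 down.
(2,1) = 16 − 9 = 7 completes the 16 across.
(1,1) = 11 − 8 = 3 completes the 11 across.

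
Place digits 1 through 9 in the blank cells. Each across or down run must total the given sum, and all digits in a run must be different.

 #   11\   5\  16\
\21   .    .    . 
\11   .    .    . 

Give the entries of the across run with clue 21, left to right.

8 4 9

16 in 2 cells must be {7,9}.
The 21 across and the 5 down share only 4, so R1C2 = 4.
Given what's placed, R1C3 must be 9 to fit the 21 across and 16 down.
R2C2 = 5 − 4 = 1 completes the 5 down.
R2C3 = 16 − 9 = 7 completes the 16 down.
R1C1 = 21 − 13 = 8 completes the 21 across.
R2C1 = 11 − 8 = 3 completes the 11 across.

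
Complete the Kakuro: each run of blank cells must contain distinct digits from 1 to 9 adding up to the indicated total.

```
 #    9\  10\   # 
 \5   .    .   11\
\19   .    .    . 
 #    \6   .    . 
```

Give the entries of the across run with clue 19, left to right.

8, 5, 6

Nothing is forced directly, so branch on R3C3, whose candidates are 2 or 4 or 5. If R3C3 = 2: that forces R2C3 = 9, R3C2 = 4, R1C2 = 1, after which R2C2 would have to be in {2,3,4,6,7,8} for the 19 across but in {5} for the 10 down — contradiction. If R3C3 = 4: that forces R2C3 = 7, R3C2 = 2, R2C2 = 3, after which R1C2 would have to be in {1,2,3,4} for the 5 across but in {5} for the 10 down — contradiction. So R3C3 = 5.
R2C3 = 11 − 5 = 6 completes the 11 down.
R3C2 = 6 − 5 = 1 completes the 6 across.
No cell is forced outright now. R2C2 can only be 4 or 5 (the digits allowed by both its 19 across and its 10 down). If R2C2 = 4: then R1C2 would have to be in {1,2,3,4} for the 5 across but in {5} for the 10 down — contradiction. So R2C2 = 5.
R1C2 = 10 − 6 = 4 completes the 10 down.
R2C1 = 19 − 11 = 8 completes the 19 across.
R1C1 = 5 − 4 = 1 completes the 5 across.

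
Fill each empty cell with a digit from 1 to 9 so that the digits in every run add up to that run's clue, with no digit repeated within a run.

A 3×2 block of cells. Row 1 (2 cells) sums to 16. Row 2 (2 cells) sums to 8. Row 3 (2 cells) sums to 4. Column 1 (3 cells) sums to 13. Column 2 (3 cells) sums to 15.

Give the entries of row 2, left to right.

16 in 2 cells must be {7,9}; 4 in 2 cells must be {1,3}.
Nothing is forced directly, so branch on (1,1), whose candidates are 7 or 9. If (1,1) = 7: that forces (1,2) = 9, (3,1) = 1, after which (3,2) would have to be in {3} for the 4 across but in {1,2,4,5} for the 15 down — contradiction. So (1,1) = 9.
(1,2) = 16 − 9 = 7 completes the 16 across.
Given what's placed, (3,2) must be 3 to fit the 4 across and 15 down.
(2,2) = 15 − 10 = 5 completes the 15 down.
(3,1) = 4 − 3 = 1 completes the 4 across.
(2,1) = 8 − 5 = 3 completes the 8 across.

3 5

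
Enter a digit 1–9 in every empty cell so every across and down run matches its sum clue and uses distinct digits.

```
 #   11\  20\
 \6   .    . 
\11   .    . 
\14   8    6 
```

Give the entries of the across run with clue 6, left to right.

1 5

Given what's placed, R1C2 must be 5 to fit the 6 across and 20 down.
Given what's placed, R2C1 must be 2 to fit the 11 across and 11 down.
R2C2 = 11 − 2 = 9 completes the 11 across.
R1C1 = 6 − 5 = 1 completes the 6 across.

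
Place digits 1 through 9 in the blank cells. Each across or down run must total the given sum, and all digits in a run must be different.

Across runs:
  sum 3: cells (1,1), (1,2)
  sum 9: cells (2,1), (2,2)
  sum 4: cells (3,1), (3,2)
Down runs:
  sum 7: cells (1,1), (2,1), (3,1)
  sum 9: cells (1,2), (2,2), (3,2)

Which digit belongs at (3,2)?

3 in 2 cells must be {1,2}; 4 in 2 cells must be {1,3}; 7 in 3 cells must be {1,2,4}.
The 4 across and the 7 down share only 1, so (3,1) = 1.
(3,2) = 4 − 1 = 3 completes the 4 across.
Given what's placed, (1,1) must be 2 to fit the 3 across and 7 down.
(1,2) = 3 − 2 = 1 completes the 3 across.
(2,1) = 7 − 3 = 4 completes the 7 down.
(2,2) = 9 − 4 = 5 completes the 9 across.

3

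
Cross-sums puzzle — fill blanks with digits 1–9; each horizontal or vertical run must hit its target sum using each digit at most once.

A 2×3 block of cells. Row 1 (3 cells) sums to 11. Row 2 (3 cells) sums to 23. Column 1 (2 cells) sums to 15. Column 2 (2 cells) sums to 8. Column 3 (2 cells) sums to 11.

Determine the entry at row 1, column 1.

23 in 3 cells must be {6,8,9}.
The 23 across and the 8 down share only 6, so (2,2) = 6.
(1,2) = 8 − 6 = 2 completes the 8 down.
Nothing is forced directly, so branch on (1,1), whose candidates are 6 or 8. If (1,1) = 8: then (1,3) would have to be in {1} for the 11 across but in {2,3,4,5,6,7,8,9} for the 11 down — contradiction. So (1,1) = 6.
(1,3) = 11 − 8 = 3 completes the 11 across.
(2,1) = 15 − 6 = 9 completes the 15 down.
(2,3) = 23 − 15 = 8 completes the 23 across.

6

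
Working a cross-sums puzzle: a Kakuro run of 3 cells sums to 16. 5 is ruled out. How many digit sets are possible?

3 distinct digits from 1–9 sum between 6 and 24.
Dropping sets that contain 5.
Enumerating: {1,6,9}, {1,7,8}, {2,6,8}, {3,4,9}, {3,6,7}.

5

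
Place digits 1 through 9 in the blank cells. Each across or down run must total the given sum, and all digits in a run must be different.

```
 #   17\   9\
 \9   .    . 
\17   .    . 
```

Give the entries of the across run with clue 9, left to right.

8 1

17 in 2 cells must be {8,9}.
The 9 across and the 17 down share only 8, so R1C1 = 8.
R1C2 = 9 − 8 = 1 completes the 9 across.
R2C1 = 17 − 8 = 9 completes the 17 down.
R2C2 = 17 − 9 = 8 completes the 17 across.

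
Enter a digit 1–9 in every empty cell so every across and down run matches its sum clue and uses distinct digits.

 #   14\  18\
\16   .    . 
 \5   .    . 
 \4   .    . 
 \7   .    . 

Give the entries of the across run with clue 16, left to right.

16 in 2 cells must be {7,9}; 4 in 2 cells must be {1,3}.
Only 7 fits R1C1 under both its across sum 16 and down sum 14.
R1C2 = 16 − 7 = 9 completes the 16 across.

7 9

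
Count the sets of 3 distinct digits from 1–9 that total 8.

2

3 distinct digits from 1–9 sum between 6 and 24.
Enumerating: {1,2,5}, {1,3,4}.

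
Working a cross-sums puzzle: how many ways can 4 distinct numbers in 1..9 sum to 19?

11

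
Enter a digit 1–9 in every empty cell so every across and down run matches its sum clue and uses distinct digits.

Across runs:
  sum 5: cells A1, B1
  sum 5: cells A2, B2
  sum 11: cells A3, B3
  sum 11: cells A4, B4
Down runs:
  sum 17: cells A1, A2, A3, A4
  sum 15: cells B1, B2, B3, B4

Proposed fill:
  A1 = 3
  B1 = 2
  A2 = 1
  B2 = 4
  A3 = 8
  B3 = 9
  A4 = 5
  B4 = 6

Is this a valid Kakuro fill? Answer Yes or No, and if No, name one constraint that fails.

No — the down run B1–B4 sums to 21, not 15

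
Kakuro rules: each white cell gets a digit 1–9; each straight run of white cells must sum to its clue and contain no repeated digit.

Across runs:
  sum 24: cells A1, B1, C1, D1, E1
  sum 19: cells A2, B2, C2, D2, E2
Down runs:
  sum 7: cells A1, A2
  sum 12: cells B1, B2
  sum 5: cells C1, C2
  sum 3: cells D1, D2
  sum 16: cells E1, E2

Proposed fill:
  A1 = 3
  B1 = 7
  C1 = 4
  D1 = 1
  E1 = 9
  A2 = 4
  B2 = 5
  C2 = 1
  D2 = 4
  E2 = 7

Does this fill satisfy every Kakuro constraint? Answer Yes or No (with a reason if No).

No — the down run D1–D2 sums to 5, not 3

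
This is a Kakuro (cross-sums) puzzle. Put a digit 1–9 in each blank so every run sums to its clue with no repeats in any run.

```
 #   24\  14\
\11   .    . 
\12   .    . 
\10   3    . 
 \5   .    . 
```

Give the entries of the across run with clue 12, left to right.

R3C2 = 10 − 3 = 7 completes the 10 across.
R4C1 = 4: the only remaining digit allowed by both the 5 across and the 24 down.
R4C2 = 5 − 4 = 1 completes the 5 across.
Given what's placed, R2C2 must be 4 to fit the 12 across and 14 down.
R1C2 = 14 − 12 = 2 completes the 14 down.
R2C1 = 12 − 4 = 8 completes the 12 across.
R1C1 = 11 − 2 = 9 completes the 11 across.

8, 4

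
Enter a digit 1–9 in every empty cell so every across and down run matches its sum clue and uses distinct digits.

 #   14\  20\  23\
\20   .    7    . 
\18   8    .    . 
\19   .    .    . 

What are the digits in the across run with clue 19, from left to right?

23 in 3 cells must be {6,8,9}.
Nothing is forced directly, so branch on R2C2, whose candidates are 4 or 9. If R2C2 = 9: then R2C3 would have to be in {1} for the 18 across but in {6,8,9} for the 23 down — contradiction. So R2C2 = 4.
R2C3 = 18 − 12 = 6 completes the 18 across.
R3C2 = 20 − 11 = 9 completes the 20 down.
Given what's placed, R3C3 must be 8 to fit the 19 across and 23 down.
R1C3 = 23 − 14 = 9 completes the 23 down.
R3C1 = 19 − 17 = 2 completes the 19 across.
R1C1 = 20 − 16 = 4 completes the 20 across.

2 9 8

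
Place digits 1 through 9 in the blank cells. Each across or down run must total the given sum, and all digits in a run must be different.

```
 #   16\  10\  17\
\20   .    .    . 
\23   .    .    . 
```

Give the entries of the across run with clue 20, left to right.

23 in 3 cells must be {6,8,9}; 16 in 2 cells must be {7,9}; 17 in 2 cells must be {8,9}.
The 23 across and the 16 down share only 9, so R2C1 = 9.
Given what's placed, R2C3 must be 8 to fit the 23 across and 17 down.
R1C1 = 16 − 9 = 7 completes the 16 down.
R1C3 = 17 − 8 = 9 completes the 17 down.
R2C2 = 23 − 17 = 6 completes the 23 across.
R1C2 = 20 − 16 = 4 completes the 20 across.

7 4 9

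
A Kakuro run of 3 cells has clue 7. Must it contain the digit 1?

The only way to make 7 from 3 distinct digits is {1,2,4}, which contains 1.

Yes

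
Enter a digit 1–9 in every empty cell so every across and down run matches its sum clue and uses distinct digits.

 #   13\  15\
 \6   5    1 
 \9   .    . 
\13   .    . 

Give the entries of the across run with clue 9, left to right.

1 8

Nothing is forced directly, so branch on R3C1, whose candidates are 6 or 7. If R3C1 = 6: that forces R2C1 = 2, after which R2C2 would have to be in {7} for the 9 across but in {5,6,8,9} for the 15 down — contradiction. So R3C1 = 7.
R2C1 = 13 − 12 = 1 completes the 13 down.
R2C2 = 9 − 1 = 8 completes the 9 across.
R3C2 = 13 − 7 = 6 completes the 13 across.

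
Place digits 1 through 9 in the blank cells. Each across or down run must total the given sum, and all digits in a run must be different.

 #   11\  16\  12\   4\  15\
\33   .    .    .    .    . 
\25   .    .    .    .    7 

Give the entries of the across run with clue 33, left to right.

6 7 9 3 8

16 in 2 cells must be {7,9}; 4 in 2 cells must be {1,3}.
Only 3 fits R1C4 under both its across sum 33 and down sum 4.
R1C5 = 15 − 7 = 8 completes the 15 down.
R2C2 = 9: the only remaining digit allowed by both the 25 across and the 16 down.
R2C4 = 4 − 3 = 1 completes the 4 down.
R1C2 = 16 − 9 = 7 completes the 16 down.
Given what's placed, R1C3 must be 9 to fit the 33 across and 12 down.
R2C3 = 12 − 9 = 3 completes the 12 down.
R1C1 = 33 − 27 = 6 completes the 33 across.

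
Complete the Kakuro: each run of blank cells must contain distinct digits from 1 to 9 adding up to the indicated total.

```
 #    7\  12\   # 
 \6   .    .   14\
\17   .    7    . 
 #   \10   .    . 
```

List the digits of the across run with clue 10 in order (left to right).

Nothing is forced directly, so branch on R1C2, whose candidates are 1 or 2 or 4. If R1C2 = 2: that forces R1C1 = 4, after which R2C1 would have to be in {1,2,4,6,8,9} for the 17 across but in {3} for the 7 down — contradiction. If R1C2 = 4: that forces R1C1 = 2, after which R2C1 would have to be in {1,2,4,6,8,9} for the 17 across but in {5} for the 7 down — contradiction. So R1C2 = 1.
R1C1 = 6 − 1 = 5 completes the 6 across.
R2C1 = 7 − 5 = 2 completes the 7 down.
R2C3 = 17 − 9 = 8 completes the 17 across.
R3C2 = 12 − 8 = 4 completes the 12 down.
R3C3 = 10 − 4 = 6 completes the 10 across.

4 6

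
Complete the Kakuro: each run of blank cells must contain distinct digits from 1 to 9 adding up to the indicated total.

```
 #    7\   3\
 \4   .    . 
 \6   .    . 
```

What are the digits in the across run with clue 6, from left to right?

4 in 2 cells must be {1,3}; 3 in 2 cells must be {1,2}.
The 4 across and the 3 down share only 1, so R1C2 = 1.
R2C2 = 3 − 1 = 2 completes the 3 down.
R1C1 = 4 − 1 = 3 completes the 4 across.
R2C1 = 6 − 2 = 4 completes the 6 across.

4, 2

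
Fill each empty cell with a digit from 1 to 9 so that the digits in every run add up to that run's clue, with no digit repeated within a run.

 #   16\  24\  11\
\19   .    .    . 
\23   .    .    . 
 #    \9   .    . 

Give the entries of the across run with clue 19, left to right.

7, 9, 3

23 in 3 cells must be {6,8,9}; 16 in 2 cells must be {7,9}; 24 in 3 cells must be {7,8,9}.
Only 9 fits R2C1 under both its across sum 23 and down sum 16.
Given what's placed, R2C2 must be 8 to fit the 23 across and 24 down.
R2C3 = 23 − 17 = 6 completes the 23 across.
R3C2 = 7: the only remaining digit allowed by both the 9 across and the 24 down.
R3C3 = 9 − 7 = 2 completes the 9 across.
R1C1 = 16 − 9 = 7 completes the 16 down.
R1C2 = 24 − 15 = 9 completes the 24 down.
R1C3 = 19 − 16 = 3 completes the 19 across.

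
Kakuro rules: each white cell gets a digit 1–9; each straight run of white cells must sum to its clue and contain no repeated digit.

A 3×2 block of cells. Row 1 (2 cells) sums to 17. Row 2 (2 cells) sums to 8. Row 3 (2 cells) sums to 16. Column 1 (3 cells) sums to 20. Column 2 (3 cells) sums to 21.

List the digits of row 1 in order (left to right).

17 in 2 cells must be {8,9}; 16 in 2 cells must be {7,9}.
Nothing is forced directly, so branch on (3,1), whose candidates are 7 or 9. If (3,1) = 7: that forces (2,1) = 5, after which (2,2) would have to be in {3} for the 8 across but in {4,5,6,7,8,9} for the 21 down — contradiction. So (3,1) = 9.
Given what's placed, (1,1) must be 8 to fit the 17 across and 20 down.
(1,2) = 17 − 8 = 9 completes the 17 across.
(2,1) = 20 − 17 = 3 completes the 20 down.
(2,2) = 8 − 3 = 5 completes the 8 across.
(3,2) = 16 − 9 = 7 completes the 16 across.

8, 9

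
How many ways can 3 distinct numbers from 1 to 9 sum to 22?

2

3 distinct digits from 1–9 sum between 6 and 24.
Enumerating: {5,8,9}, {6,7,9}.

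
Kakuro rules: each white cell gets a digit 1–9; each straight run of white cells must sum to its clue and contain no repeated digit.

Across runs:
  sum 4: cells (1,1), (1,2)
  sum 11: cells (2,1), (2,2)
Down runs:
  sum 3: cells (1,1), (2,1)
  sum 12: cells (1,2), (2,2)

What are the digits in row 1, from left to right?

4 in 2 cells must be {1,3}; 3 in 2 cells must be {1,2}.
The 4 across and the 3 down share only 1, so (1,1) = 1.
(1,2) = 4 − 1 = 3 completes the 4 across.
(2,1) = 3 − 1 = 2 completes the 3 down.
(2,2) = 11 − 2 = 9 completes the 11 across.

1 3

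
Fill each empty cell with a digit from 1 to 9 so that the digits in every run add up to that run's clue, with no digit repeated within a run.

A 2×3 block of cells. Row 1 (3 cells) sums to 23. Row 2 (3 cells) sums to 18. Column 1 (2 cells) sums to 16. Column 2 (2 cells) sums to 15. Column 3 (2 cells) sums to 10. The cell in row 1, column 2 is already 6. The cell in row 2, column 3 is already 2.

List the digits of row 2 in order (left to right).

23 in 3 cells must be {6,8,9}; 16 in 2 cells must be {7,9}.
Given what's placed, (1,1) must be 9 to fit the 23 across and 16 down.
(1,3) = 23 − 15 = 8 completes the 23 across.
(2,1) = 16 − 9 = 7 completes the 16 down.
(2,2) = 18 − 9 = 9 completes the 18 across.

7 9 2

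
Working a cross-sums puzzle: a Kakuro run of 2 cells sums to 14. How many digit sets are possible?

2

2 distinct digits from 1–9 sum between 3 and 17.
Enumerating: {5,9}, {6,8}.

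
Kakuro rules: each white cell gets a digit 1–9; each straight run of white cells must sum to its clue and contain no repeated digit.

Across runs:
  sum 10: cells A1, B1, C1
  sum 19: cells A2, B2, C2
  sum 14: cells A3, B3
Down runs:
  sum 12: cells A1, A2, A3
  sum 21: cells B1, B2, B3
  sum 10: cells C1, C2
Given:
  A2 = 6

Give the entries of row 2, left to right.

A3 = 5: the only remaining digit allowed by both the 14 across and the 12 down.
B3 = 14 − 5 = 9 completes the 14 across.
A1 = 12 − 11 = 1 completes the 12 down.
No cell is forced outright now. B1 can only be 4 or 5 or 7 (the digits allowed by both its 10 across and its 21 down). If B1 = 4: then C1 would have to be in {5} for the 10 across but in {1,2,3,4,6,7,8,9} for the 10 down — contradiction. If B1 = 5: that forces C1 = 4, after which B2 would have to be in {4,5,8,9} for the 19 across but in {7} for the 21 down — contradiction. So B1 = 7.
C1 = 10 − 8 = 2 completes the 10 across.
B2 = 21 − 16 = 5 completes the 21 down.
C2 = 19 − 11 = 8 completes the 19 across.

6 5 8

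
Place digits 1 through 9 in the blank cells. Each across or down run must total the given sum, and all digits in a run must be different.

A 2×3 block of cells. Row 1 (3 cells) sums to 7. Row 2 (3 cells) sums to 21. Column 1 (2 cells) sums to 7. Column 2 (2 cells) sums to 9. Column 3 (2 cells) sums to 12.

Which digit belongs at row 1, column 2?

2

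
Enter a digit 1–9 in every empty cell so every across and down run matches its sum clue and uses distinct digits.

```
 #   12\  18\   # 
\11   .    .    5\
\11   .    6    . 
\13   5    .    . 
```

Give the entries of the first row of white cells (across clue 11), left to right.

R3C2 = 7: the only remaining digit allowed by both the 13 across and the 18 down.
R3C3 = 13 − 12 = 1 completes the 13 across.
R1C2 = 18 − 13 = 5 completes the 18 down.
R2C3 = 5 − 1 = 4 completes the 5 down.
R1C1 = 11 − 5 = 6 completes the 11 across.
R2C1 = 11 − 10 = 1 completes the 11 across.

6 5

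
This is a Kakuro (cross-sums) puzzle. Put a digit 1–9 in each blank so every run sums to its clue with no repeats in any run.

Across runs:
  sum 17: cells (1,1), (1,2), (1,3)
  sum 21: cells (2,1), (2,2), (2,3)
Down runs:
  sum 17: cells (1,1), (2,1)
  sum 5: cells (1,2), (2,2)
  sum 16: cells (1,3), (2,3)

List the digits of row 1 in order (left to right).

9 1 7

17 in 2 cells must be {8,9}; 16 in 2 cells must be {7,9}.
The 21 across and the 5 down share only 4, so (2,2) = 4.
Given what's placed, (2,3) must be 9 to fit the 21 across and 16 down.
(1,2) = 5 − 4 = 1 completes the 5 down.
(1,3) = 16 − 9 = 7 completes the 16 down.
(2,1) = 21 − 13 = 8 completes the 21 across.
(1,1) = 17 − 8 = 9 completes the 17 across.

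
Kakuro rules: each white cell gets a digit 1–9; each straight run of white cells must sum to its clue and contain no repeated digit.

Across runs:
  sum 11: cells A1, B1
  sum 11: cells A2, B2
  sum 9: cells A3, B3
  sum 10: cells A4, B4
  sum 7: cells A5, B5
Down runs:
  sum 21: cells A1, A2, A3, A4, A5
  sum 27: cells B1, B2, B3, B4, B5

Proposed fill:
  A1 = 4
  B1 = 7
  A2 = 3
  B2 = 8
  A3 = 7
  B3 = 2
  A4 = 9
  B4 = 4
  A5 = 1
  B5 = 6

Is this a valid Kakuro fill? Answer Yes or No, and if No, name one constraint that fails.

No — the down run A1–A5 sums to 24, not 21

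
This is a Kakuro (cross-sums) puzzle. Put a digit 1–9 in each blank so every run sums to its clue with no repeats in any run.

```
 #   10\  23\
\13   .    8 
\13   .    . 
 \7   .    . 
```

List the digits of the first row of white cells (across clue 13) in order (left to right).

5, 8

23 in 3 cells must be {6,8,9}.
R1C1 = 13 − 8 = 5 completes the 13 across.
R2C1 = 4: the only remaining digit allowed by both the 13 across and the 10 down.
R2C2 = 13 − 4 = 9 completes the 13 across.
R3C1 = 10 − 9 = 1 completes the 10 down.
R3C2 = 7 − 1 = 6 completes the 7 across.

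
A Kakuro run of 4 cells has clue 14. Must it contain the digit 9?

Counterexample: {1,2,3,8} sums to 14 without using 9.

No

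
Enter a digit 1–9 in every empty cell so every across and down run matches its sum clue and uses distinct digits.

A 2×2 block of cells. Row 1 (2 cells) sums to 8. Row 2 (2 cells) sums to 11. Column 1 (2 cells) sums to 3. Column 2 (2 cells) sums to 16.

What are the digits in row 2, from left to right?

3 in 2 cells must be {1,2}; 16 in 2 cells must be {7,9}.
The 8 across and the 16 down share only 7, so (1,2) = 7.
The 11 across and the 3 down share only 2, so (2,1) = 2.
(2,2) = 11 − 2 = 9 completes the 11 across.
(1,1) = 8 − 7 = 1 completes the 8 across.

2 9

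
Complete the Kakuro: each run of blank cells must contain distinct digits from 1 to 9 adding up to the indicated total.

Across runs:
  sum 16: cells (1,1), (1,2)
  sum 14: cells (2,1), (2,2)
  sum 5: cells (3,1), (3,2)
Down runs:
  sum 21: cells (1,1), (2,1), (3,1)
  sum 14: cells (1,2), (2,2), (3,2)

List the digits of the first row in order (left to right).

16 in 2 cells must be {7,9}.
The 5 across and the 21 down share only 4, so (3,1) = 4.
(3,2) = 5 − 4 = 1 completes the 5 across.
Given what's placed, (1,1) must be 9 to fit the 16 across and 21 down.
(1,2) = 16 − 9 = 7 completes the 16 across.
(2,1) = 21 − 13 = 8 completes the 21 down.
(2,2) = 14 − 8 = 6 completes the 14 across.

9, 7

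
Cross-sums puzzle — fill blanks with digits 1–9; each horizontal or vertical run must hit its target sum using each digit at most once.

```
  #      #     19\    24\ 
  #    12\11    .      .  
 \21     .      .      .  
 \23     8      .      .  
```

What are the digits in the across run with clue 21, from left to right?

23 in 3 cells must be {6,8,9}; 24 in 3 cells must be {7,8,9}.
R2C1 = 12 − 8 = 4 completes the 12 down.
Given what's placed, R3C3 must be 9 to fit the 23 across and 24 down.
R2C3 = 8: the only remaining digit allowed by both the 21 across and the 24 down.
R3C2 = 23 − 17 = 6 completes the 23 across.
R1C3 = 24 − 17 = 7 completes the 24 down.
R2C2 = 21 − 12 = 9 completes the 21 across.
R1C2 = 11 − 7 = 4 completes the 11 across.

4 9 8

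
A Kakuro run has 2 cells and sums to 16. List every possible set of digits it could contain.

{7,9}

2 distinct digits from 1–9 sum between 3 and 17.
Only one set works: {7,9}.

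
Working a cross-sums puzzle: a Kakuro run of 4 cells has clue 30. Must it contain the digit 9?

Yes

The only way to make 30 from 4 distinct digits is {6,7,8,9}, which contains 9.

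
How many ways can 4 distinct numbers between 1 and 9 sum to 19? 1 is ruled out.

4 distinct digits from 1–9 sum between 10 and 30.
Dropping sets that contain 1.
Enumerating: {2,3,5,9}, {2,3,6,8}, {2,4,5,8}, {2,4,6,7}, {3,4,5,7}.

5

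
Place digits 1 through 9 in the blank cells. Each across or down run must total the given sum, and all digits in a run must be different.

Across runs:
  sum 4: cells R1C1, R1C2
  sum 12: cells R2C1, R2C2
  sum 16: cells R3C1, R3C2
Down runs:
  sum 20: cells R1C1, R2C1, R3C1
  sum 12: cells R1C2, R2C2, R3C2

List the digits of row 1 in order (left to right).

3, 1

4 in 2 cells must be {1,3}; 16 in 2 cells must be {7,9}.
The 4 across and the 20 down share only 3, so R1C1 = 3.
R1C2 = 4 − 3 = 1 completes the 4 across.
Given what's placed, R3C1 must be 9 to fit the 16 across and 20 down.
R3C2 = 16 − 9 = 7 completes the 16 across.
R2C1 = 20 − 12 = 8 completes the 20 down.
R2C2 = 12 − 8 = 4 completes the 12 across.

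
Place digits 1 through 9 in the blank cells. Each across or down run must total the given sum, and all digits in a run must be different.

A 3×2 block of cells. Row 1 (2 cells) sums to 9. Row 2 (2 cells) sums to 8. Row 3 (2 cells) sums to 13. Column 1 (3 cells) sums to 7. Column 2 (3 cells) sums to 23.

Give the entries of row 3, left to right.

4, 9

7 in 3 cells must be {1,2,4}; 23 in 3 cells must be {6,8,9}.
The 8 across and the 23 down share only 6, so (2,2) = 6.
The 13 across and the 7 down share only 4, so (3,1) = 4.
(3,2) = 13 − 4 = 9 completes the 13 across.
(1,2) = 23 − 15 = 8 completes the 23 down.
(2,1) = 8 − 6 = 2 completes the 8 across.
(1,1) = 9 − 8 = 1 completes the 9 across.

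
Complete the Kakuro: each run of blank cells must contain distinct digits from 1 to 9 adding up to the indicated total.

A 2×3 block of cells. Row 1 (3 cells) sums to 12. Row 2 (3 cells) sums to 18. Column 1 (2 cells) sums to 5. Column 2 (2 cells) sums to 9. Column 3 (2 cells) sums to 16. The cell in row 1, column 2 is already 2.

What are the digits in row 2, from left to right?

16 in 2 cells must be {7,9}.
(2,2) = 9 − 2 = 7 completes the 9 down.
Given what's placed, (2,3) must be 9 to fit the 18 across and 16 down.
(1,3) = 16 − 9 = 7 completes the 16 down.
(2,1) = 18 − 16 = 2 completes the 18 across.
(1,1) = 12 − 9 = 3 completes the 12 across.

2, 7, 9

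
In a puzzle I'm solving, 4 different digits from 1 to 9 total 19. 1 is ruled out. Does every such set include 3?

Counterexample: {2,4,5,8} sums to 19 under that restriction without using 3.

No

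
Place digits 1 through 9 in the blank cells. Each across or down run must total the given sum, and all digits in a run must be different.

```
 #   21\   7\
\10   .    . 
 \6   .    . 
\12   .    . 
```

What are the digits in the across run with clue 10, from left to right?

9, 1

7 in 3 cells must be {1,2,4}.
The 12 across and the 7 down share only 4, so R3C2 = 4.
R3C1 = 12 − 4 = 8 completes the 12 across.
Given what's placed, R2C1 must be 4 to fit the 6 across and 21 down.
R2C2 = 6 − 4 = 2 completes the 6 across.
R1C1 = 21 − 12 = 9 completes the 21 down.
R1C2 = 10 − 9 = 1 completes the 10 across.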